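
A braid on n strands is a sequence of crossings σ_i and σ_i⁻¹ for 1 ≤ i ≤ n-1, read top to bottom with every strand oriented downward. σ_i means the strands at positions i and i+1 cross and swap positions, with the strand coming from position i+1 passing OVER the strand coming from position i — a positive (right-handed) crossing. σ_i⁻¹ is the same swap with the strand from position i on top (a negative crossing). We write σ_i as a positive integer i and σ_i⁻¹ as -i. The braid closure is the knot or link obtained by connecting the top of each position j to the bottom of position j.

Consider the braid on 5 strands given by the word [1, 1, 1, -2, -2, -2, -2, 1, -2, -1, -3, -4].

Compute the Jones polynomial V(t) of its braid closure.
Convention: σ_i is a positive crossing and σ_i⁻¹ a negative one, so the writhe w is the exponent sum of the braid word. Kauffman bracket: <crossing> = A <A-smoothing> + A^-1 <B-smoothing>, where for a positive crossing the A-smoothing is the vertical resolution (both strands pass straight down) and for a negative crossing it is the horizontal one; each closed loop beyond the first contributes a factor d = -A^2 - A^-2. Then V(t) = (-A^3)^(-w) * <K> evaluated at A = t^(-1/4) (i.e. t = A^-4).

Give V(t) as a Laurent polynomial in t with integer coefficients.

The presented braid s1 s1 s1 s2^-1 s2^-1 s2^-1 s2^-1 s1 s2^-1 s1^-1 s3^-1 s4^-1 on 5 strands reduces by inverse Markov moves (closure unchanged at each step):
  Destabilize: the word has the form β·s4^-1 where s4^-1 occurs only as the final letter (β ∈ B_4); drop it and the last strand → 4 strands.
  Destabilize: the word has the form β·s3^-1 where s3^-1 occurs only as the final letter (β ∈ B_3); drop it and the last strand → 3 strands.
  Deconjugate: the word is γ·β·γ⁻¹ with γ = s1 (prefix) and γ⁻¹ = s1^-1 (suffix); strip both.
Reduced to β = s1 s1 s2^-1 s2^-1 s2^-1 s2^-1 s1 s2^-1 on 3 strands, 8 crossings.
Compute on β:
Braid: s1 s1 s2^-1 s2^-1 s2^-1 s2^-1 s1 s2^-1 on 3 strands, 8 crossings.
Writhe w = (#positive) - (#negative) = 3 - 5 = -2.
State-sum expansion of <K>. There are 2^8 = 256 states.
Smooth each crossing (0=||, 1=⌣⌢); contribution A^(Σ sign_k(1-2s_k)) * d^(L-1).
Tabulate the states by total A-exponent and number of loops L (A-exp: L × count):
  A^8: L=6 ×1
  A^6: L=5 ×8
  A^4: L=4 ×27, L=6 ×1
  A^2: L=3 ×48, L=5 ×8
  A^0: L=2 ×47, L=4 ×22, L=6 ×1
  A^-2: L=1 ×23, L=3 ×29, L=5 ×4
  A^-4: L=2 ×22, L=4 ×6
  A^-6: L=3 ×8
  A^-8: L=4 ×1
Each group contributes A^e * Σ count * d^(L-1):
Powers of d = -A^2 - A^-2: d^2 = A^4 + 2 + A^-4; d^3 = -A^6 - 3*A^2 - 3*A^-2 - A^-6; d^4 = A^8 + 4*A^4 + 6 + 4*A^-4 + A^-8; d^5 = -A^10 - 5*A^6 - 10*A^2 - 10*A^-2 - 5*A^-6 - A^-10.
  A^8 * (d^5) = -A^18 - 5*A^14 - 10*A^10 - 10*A^6 - 5*A^2 - A^-2
  A^6 * (8*d^4) = 8*A^14 + 32*A^10 + 48*A^6 + 32*A^2 + 8*A^-2
  A^4 * (27*d^3 + d^5) = -A^14 - 32*A^10 - 91*A^6 - 91*A^2 - 32*A^-2 - A^-6
  A^2 * (48*d^2 + 8*d^4) = 8*A^10 + 80*A^6 + 144*A^2 + 80*A^-2 + 8*A^-6
  A^0 * (47*d + 22*d^3 + d^5) = -A^10 - 27*A^6 - 123*A^2 - 123*A^-2 - 27*A^-6 - A^-10
  A^-2 * (23 + 29*d^2 + 4*d^4) = 4*A^6 + 45*A^2 + 105*A^-2 + 45*A^-6 + 4*A^-10
  A^-4 * (22*d + 6*d^3) = -6*A^2 - 40*A^-2 - 40*A^-6 - 6*A^-10
  A^-6 * (8*d^2) = 8*A^-2 + 16*A^-6 + 8*A^-10
  A^-8 * (d^3) = -A^-2 - 3*A^-6 - 3*A^-10 - A^-14
Summing the groups: <K> = -A^18 + 2*A^14 - 3*A^10 + 4*A^6 - 4*A^2 + 4*A^-2 - 2*A^-6 + 2*A^-10 - A^-14
Normalise by the writhe: (-A^3)^(-w) = (-A^3)^(2) = A^6, so f(A) = A^6 * <K> = -A^24 + 2*A^20 - 3*A^16 + 4*A^12 - 4*A^8 + 4*A^4 - 2 + 2*A^-4 - A^-8.
Substitute A = t^(-1/4), i.e. A^e → t^(-e/4): V(t) = -t^2 + 2*t - 2 + 4*t^-1 - 4*t^-2 + 4*t^-3 - 3*t^-4 + 2*t^-5 - t^-6

Answer: -t^2 + 2*t - 2 + 4*t^-1 - 4*t^-2 + 4*t^-3 - 3*t^-4 + 2*t^-5 - t^-6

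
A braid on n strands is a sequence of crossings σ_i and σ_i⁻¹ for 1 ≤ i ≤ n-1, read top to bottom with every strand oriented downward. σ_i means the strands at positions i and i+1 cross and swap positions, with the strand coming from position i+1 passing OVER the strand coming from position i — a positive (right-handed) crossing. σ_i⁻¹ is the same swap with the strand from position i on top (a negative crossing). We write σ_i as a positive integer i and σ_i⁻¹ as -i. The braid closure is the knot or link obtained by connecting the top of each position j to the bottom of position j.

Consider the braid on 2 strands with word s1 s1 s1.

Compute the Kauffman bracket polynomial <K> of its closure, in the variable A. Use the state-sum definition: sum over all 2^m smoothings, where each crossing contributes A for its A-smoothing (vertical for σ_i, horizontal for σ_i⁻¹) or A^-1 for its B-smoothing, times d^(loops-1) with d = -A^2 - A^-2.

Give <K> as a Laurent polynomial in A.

Braid: s1 s1 s1 on 2 strands, 3 crossings.
Writhe w = (#positive) - (#negative) = 3 - 0 = 3.
Enumerate smoothing states for the bracket polynomial. There are 2^3 = 8 states.
Smooth each crossing (0=||, 1=⌣⌢); contribution A^(Σ sign_k(1-2s_k)) * d^(L-1).
  state 000: A-exp=+3, loops=2, term = A^3 * d^1
  state 001: A-exp=+1, loops=1, term = A^1 * d^0
  state 010: A-exp=+1, loops=1, term = A^1 * d^0
  state 011: A-exp=-1, loops=2, term = A^-1 * d^1
  state 100: A-exp=+1, loops=1, term = A^1 * d^0
  state 101: A-exp=-1, loops=2, term = A^-1 * d^1
  state 110: A-exp=-1, loops=2, term = A^-1 * d^1
  state 111: A-exp=-3, loops=3, term = A^-3 * d^2
Collect the terms by A-exponent (count of states per loop number):
Powers of d = -A^2 - A^-2: d^2 = A^4 + 2 + A^-4.
  A^3 * (d) = -A^5 - A
  A^1 * (3) = 3*A
  A^-1 * (3*d) = -3*A - 3*A^-3
  A^-3 * (d^2) = A + 2*A^-3 + A^-7
Summing the groups: <K> = -A^5 - A^-3 + A^-7

Answer: -A^5 - A^-3 + A^-7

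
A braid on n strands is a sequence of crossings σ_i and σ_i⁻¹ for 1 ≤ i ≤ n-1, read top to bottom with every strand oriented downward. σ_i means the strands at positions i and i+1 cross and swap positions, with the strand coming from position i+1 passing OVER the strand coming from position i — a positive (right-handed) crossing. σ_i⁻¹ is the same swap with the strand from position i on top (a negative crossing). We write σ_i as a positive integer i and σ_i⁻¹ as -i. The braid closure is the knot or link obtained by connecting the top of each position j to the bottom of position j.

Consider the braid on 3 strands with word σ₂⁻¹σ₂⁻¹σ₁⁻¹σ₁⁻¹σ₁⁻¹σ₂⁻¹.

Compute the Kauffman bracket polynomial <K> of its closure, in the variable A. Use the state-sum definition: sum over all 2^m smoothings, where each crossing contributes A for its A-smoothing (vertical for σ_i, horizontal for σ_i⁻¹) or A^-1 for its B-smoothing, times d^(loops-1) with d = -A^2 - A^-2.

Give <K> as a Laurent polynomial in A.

A^14 - 2*A^10 + A^6 - 2*A^2 + 2*A^-2 + A^-10

Derivation:
Braid: s2^-1 s2^-1 s1^-1 s1^-1 s1^-1 s2^-1 on 3 strands, 6 crossings.
Writhe w = (#positive) - (#negative) = 0 - 6 = -6.
State-sum expansion of <K>. There are 2^6 = 64 states.
Smooth each crossing (0=||, 1=⌣⌢); contribution A^(Σ sign_k(1-2s_k)) * d^(L-1).
Tabulate the states by total A-exponent and number of loops L (A-exp: L × count):
  A^6: L=5 ×1
  A^4: L=4 ×6
  A^2: L=3 ×15
  A^0: L=2 ×18, L=4 ×2
  A^-2: L=1 ×9, L=3 ×6
  A^-4: L=2 ×6
  A^-6: L=3 ×1
Each group contributes A^e * Σ count * d^(L-1):
Powers of d = -A^2 - A^-2: d^2 = A^4 + 2 + A^-4; d^3 = -A^6 - 3*A^2 - 3*A^-2 - A^-6; d^4 = A^8 + 4*A^4 + 6 + 4*A^-4 + A^-8.
  A^6 * (d^4) = A^14 + 4*A^10 + 6*A^6 + 4*A^2 + A^-2
  A^4 * (6*d^3) = -6*A^10 - 18*A^6 - 18*A^2 - 6*A^-2
  A^2 * (15*d^2) = 15*A^6 + 30*A^2 + 15*A^-2
  A^0 * (18*d + 2*d^3) = -2*A^6 - 24*A^2 - 24*A^-2 - 2*A^-6
  A^-2 * (9 + 6*d^2) = 6*A^2 + 21*A^-2 + 6*A^-6
  A^-4 * (6*d) = -6*A^-2 - 6*A^-6
  A^-6 * (d^2) = A^-2 + 2*A^-6 + A^-10
Summing the groups: <K> = A^14 - 2*A^10 + A^6 - 2*A^2 + 2*A^-2 + A^-10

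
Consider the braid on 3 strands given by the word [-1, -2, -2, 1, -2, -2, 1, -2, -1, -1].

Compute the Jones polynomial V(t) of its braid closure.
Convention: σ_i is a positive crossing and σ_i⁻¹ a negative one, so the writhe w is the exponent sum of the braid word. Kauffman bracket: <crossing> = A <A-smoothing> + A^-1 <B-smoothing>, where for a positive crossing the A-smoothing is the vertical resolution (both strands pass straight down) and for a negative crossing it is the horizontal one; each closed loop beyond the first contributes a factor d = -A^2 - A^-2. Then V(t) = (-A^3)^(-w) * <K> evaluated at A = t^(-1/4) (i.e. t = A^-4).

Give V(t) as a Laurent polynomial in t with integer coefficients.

Braid: s1^-1 s2^-1 s2^-1 s1 s2^-1 s2^-1 s1 s2^-1 s1^-1 s1^-1 on 3 strands, 10 crossings.
Writhe w = (#positive) - (#negative) = 2 - 8 = -6.
Enumerate smoothing states for the bracket polynomial. There are 2^10 = 1024 states.
Smooth each crossing (0=||, 1=⌣⌢); contribution A^(Σ sign_k(1-2s_k)) * d^(L-1).
Tabulate the states by total A-exponent and number of loops L (A-exp: L × count):
  A^10: L=7 ×1
  A^8: L=6 ×10
  A^6: L=5 ×44, L=7 ×1
  A^4: L=4 ×110, L=6 ×10
  A^2: L=3 ×166, L=5 ×44
  A^0: L=2 ×144, L=4 ×106, L=6 ×2
  A^-2: L=1 ×57, L=3 ×140, L=5 ×13
  A^-4: L=2 ×91, L=4 ×28, L=6 ×1
  A^-6: L=1 ×16, L=3 ×26, L=5 ×3
  A^-8: L=2 ×7, L=4 ×3
  A^-10: L=3 ×1
Each group contributes A^e * Σ count * d^(L-1):
Powers of d = -A^2 - A^-2: d^2 = A^4 + 2 + A^-4; d^3 = -A^6 - 3*A^2 - 3*A^-2 - A^-6; d^4 = A^8 + 4*A^4 + 6 + 4*A^-4 + A^-8; d^5 = -A^10 - 5*A^6 - 10*A^2 - 10*A^-2 - 5*A^-6 - A^-10; d^6 = A^12 + 6*A^8 + 15*A^4 + 20 + 15*A^-4 + 6*A^-8 + A^-12.
  A^10 * (d^6) = A^22 + 6*A^18 + 15*A^14 + 20*A^10 + 15*A^6 + 6*A^2 + A^-2
  A^8 * (10*d^5) = -10*A^18 - 50*A^14 - 100*A^10 - 100*A^6 - 50*A^2 - 10*A^-2
  A^6 * (44*d^4 + d^6) = A^18 + 50*A^14 + 191*A^10 + 284*A^6 + 191*A^2 + 50*A^-2 + A^-6
  A^4 * (110*d^3 + 10*d^5) = -10*A^14 - 160*A^10 - 430*A^6 - 430*A^2 - 160*A^-2 - 10*A^-6
  A^2 * (166*d^2 + 44*d^4) = 44*A^10 + 342*A^6 + 596*A^2 + 342*A^-2 + 44*A^-6
  A^0 * (144*d + 106*d^3 + 2*d^5) = -2*A^10 - 116*A^6 - 482*A^2 - 482*A^-2 - 116*A^-6 - 2*A^-10
  A^-2 * (57 + 140*d^2 + 13*d^4) = 13*A^6 + 192*A^2 + 415*A^-2 + 192*A^-6 + 13*A^-10
  A^-4 * (91*d + 28*d^3 + d^5) = -A^6 - 33*A^2 - 185*A^-2 - 185*A^-6 - 33*A^-10 - A^-14
  A^-6 * (16 + 26*d^2 + 3*d^4) = 3*A^2 + 38*A^-2 + 86*A^-6 + 38*A^-10 + 3*A^-14
  A^-8 * (7*d + 3*d^3) = -3*A^-2 - 16*A^-6 - 16*A^-10 - 3*A^-14
  A^-10 * (d^2) = A^-6 + 2*A^-10 + A^-14
Summing the groups: <K> = A^22 - 3*A^18 + 5*A^14 - 7*A^10 + 7*A^6 - 7*A^2 + 6*A^-2 - 3*A^-6 + 2*A^-10
Normalise by the writhe: (-A^3)^(-w) = (-A^3)^(6) = A^18, so f(A) = A^18 * <K> = A^40 - 3*A^36 + 5*A^32 - 7*A^28 + 7*A^24 - 7*A^20 + 6*A^16 - 3*A^12 + 2*A^8.
Substitute A = t^(-1/4), i.e. A^e → t^(-e/4): V(t) = 2*t^-2 - 3*t^-3 + 6*t^-4 - 7*t^-5 + 7*t^-6 - 7*t^-7 + 5*t^-8 - 3*t^-9 + t^-10

Answer: 2*t^-2 - 3*t^-3 + 6*t^-4 - 7*t^-5 + 7*t^-6 - 7*t^-7 + 5*t^-8 - 3*t^-9 + t^-10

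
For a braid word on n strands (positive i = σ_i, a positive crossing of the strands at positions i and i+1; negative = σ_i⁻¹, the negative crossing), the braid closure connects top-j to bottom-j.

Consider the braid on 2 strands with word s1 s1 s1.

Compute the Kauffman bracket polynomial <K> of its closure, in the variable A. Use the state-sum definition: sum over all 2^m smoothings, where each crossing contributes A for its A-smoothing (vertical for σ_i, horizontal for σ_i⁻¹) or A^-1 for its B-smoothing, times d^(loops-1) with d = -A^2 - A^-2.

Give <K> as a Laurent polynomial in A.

Braid: s1 s1 s1 on 2 strands, 3 crossings.
Writhe w = (#positive) - (#negative) = 3 - 0 = 3.
State-sum expansion of <K>. There are 2^3 = 8 states.
Each crossing splits two ways (0=vertical, 1=horizontal). The state's weight is A^(#A-smoothings - #B-smoothings) * d^(loops - 1).
  state 000: A-exp=+3, loops=2, term = A^3 * d^1
  state 001: A-exp=+1, loops=1, term = A^1 * d^0
  state 010: A-exp=+1, loops=1, term = A^1 * d^0
  state 011: A-exp=-1, loops=2, term = A^-1 * d^1
  state 100: A-exp=+1, loops=1, term = A^1 * d^0
  state 101: A-exp=-1, loops=2, term = A^-1 * d^1
  state 110: A-exp=-1, loops=2, term = A^-1 * d^1
  state 111: A-exp=-3, loops=3, term = A^-3 * d^2
Collect the terms by A-exponent (count of states per loop number):
Powers of d = -A^2 - A^-2: d^2 = A^4 + 2 + A^-4.
  A^3 * (d) = -A^5 - A
  A^1 * (3) = 3*A
  A^-1 * (3*d) = -3*A - 3*A^-3
  A^-3 * (d^2) = A + 2*A^-3 + A^-7
Summing the groups: <K> = -A^5 - A^-3 + A^-7

Answer: -A^5 - A^-3 + A^-7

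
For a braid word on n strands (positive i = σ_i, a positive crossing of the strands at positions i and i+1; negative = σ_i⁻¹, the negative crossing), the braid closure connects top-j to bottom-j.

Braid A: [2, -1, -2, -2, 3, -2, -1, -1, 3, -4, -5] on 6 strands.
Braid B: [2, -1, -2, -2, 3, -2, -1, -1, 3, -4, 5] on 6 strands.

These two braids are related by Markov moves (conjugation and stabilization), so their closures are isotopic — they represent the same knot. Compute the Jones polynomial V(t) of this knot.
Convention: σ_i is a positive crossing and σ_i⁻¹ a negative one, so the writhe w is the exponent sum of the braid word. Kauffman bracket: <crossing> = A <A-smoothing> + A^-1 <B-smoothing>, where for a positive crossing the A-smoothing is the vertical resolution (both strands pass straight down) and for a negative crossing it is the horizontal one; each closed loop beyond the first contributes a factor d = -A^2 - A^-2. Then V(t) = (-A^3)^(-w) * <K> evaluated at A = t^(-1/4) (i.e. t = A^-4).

t - 2 + 4*t^-1 - 5*t^-2 + 6*t^-3 - 5*t^-4 + 4*t^-5 - 3*t^-6 + t^-7

Derivation:
Markov-equivalent braids have isotopic closures, hence identical knot invariants. Strip the Markov moves from each word to reach a common short braid β, then compute V(t) once on β.
Braid A: s2 s1^-1 s2^-1 s2^-1 s3 s2^-1 s1^-1 s1^-1 s3 s4^-1 s5^-1 on 6 strands reduces by inverse Markov moves (closure unchanged at each step):
  Destabilize: the word has the form β·s5^-1 where s5^-1 occurs only as the final letter (β ∈ B_5); drop it and the last strand → 5 strands.
  Destabilize: the word has the form β·s4^-1 where s4^-1 occurs only as the final letter (β ∈ B_4); drop it and the last strand → 4 strands.
Reduced to β = s2 s1^-1 s2^-1 s2^-1 s3 s2^-1 s1^-1 s1^-1 s3 on 4 strands, 9 crossings.
Braid B: s2 s1^-1 s2^-1 s2^-1 s3 s2^-1 s1^-1 s1^-1 s3 s4^-1 s5 on 6 strands reduces by inverse Markov moves (closure unchanged at each step):
  Destabilize: the word has the form β·s5 where s5 occurs only as the final letter (β ∈ B_5); drop it and the last strand → 5 strands.
  Destabilize: the word has the form β·s4^-1 where s4^-1 occurs only as the final letter (β ∈ B_4); drop it and the last strand → 4 strands.
Reduced to β = s2 s1^-1 s2^-1 s2^-1 s3 s2^-1 s1^-1 s1^-1 s3 on 4 strands, 9 crossings.
Both give the same β = s2 s1^-1 s2^-1 s2^-1 s3 s2^-1 s1^-1 s1^-1 s3 on 4 strands, so one state sum suffices:
Braid: s2 s1^-1 s2^-1 s2^-1 s3 s2^-1 s1^-1 s1^-1 s3 on 4 strands, 9 crossings.
Writhe w = (#positive) - (#negative) = 3 - 6 = -3.
State-sum expansion of <K>. There are 2^9 = 512 states.
For each crossing: s=0 is the vertical smoothing, s=1 horizontal. Crossing k contributes A^(sign_k * (1 - 2*s_k)); loop factor d = -A^2 - A^-2.
Tabulate the states by total A-exponent and number of loops L (A-exp: L × count):
  A^9: L=6 ×1
  A^7: L=5 ×9
  A^5: L=4 ×35, L=6 ×1
  A^3: L=3 ×73, L=5 ×11
  A^1: L=2 ×82, L=4 ×43, L=6 ×1
  A^-1: L=1 ×40, L=3 ×79, L=5 ×7
  A^-3: L=2 ×63, L=4 ×21
  A^-5: L=1 ×9, L=3 ×26, L=5 ×1
  A^-7: L=2 ×6, L=4 ×3
  A^-9: L=3 ×1
Each group contributes A^e * Σ count * d^(L-1):
Powers of d = -A^2 - A^-2: d^2 = A^4 + 2 + A^-4; d^3 = -A^6 - 3*A^2 - 3*A^-2 - A^-6; d^4 = A^8 + 4*A^4 + 6 + 4*A^-4 + A^-8; d^5 = -A^10 - 5*A^6 - 10*A^2 - 10*A^-2 - 5*A^-6 - A^-10.
  A^9 * (d^5) = -A^19 - 5*A^15 - 10*A^11 - 10*A^7 - 5*A^3 - A^-1
  A^7 * (9*d^4) = 9*A^15 + 36*A^11 + 54*A^7 + 36*A^3 + 9*A^-1
  A^5 * (35*d^3 + d^5) = -A^15 - 40*A^11 - 115*A^7 - 115*A^3 - 40*A^-1 - A^-5
  A^3 * (73*d^2 + 11*d^4) = 11*A^11 + 117*A^7 + 212*A^3 + 117*A^-1 + 11*A^-5
  A^1 * (82*d + 43*d^3 + d^5) = -A^11 - 48*A^7 - 221*A^3 - 221*A^-1 - 48*A^-5 - A^-9
  A^-1 * (40 + 79*d^2 + 7*d^4) = 7*A^7 + 107*A^3 + 240*A^-1 + 107*A^-5 + 7*A^-9
  A^-3 * (63*d + 21*d^3) = -21*A^3 - 126*A^-1 - 126*A^-5 - 21*A^-9
  A^-5 * (9 + 26*d^2 + d^4) = A^3 + 30*A^-1 + 67*A^-5 + 30*A^-9 + A^-13
  A^-7 * (6*d + 3*d^3) = -3*A^-1 - 15*A^-5 - 15*A^-9 - 3*A^-13
  A^-9 * (d^2) = A^-5 + 2*A^-9 + A^-13
Summing the groups: <K> = -A^19 + 3*A^15 - 4*A^11 + 5*A^7 - 6*A^3 + 5*A^-1 - 4*A^-5 + 2*A^-9 - A^-13
Normalise by the writhe: (-A^3)^(-w) = (-A^3)^(3) = -A^9, so f(A) = -A^9 * <K> = A^28 - 3*A^24 + 4*A^20 - 5*A^16 + 6*A^12 - 5*A^8 + 4*A^4 - 2 + A^-4.
Substitute A = t^(-1/4), i.e. A^e → t^(-e/4): V(t) = t - 2 + 4*t^-1 - 5*t^-2 + 6*t^-3 - 5*t^-4 + 4*t^-5 - 3*t^-6 + t^-7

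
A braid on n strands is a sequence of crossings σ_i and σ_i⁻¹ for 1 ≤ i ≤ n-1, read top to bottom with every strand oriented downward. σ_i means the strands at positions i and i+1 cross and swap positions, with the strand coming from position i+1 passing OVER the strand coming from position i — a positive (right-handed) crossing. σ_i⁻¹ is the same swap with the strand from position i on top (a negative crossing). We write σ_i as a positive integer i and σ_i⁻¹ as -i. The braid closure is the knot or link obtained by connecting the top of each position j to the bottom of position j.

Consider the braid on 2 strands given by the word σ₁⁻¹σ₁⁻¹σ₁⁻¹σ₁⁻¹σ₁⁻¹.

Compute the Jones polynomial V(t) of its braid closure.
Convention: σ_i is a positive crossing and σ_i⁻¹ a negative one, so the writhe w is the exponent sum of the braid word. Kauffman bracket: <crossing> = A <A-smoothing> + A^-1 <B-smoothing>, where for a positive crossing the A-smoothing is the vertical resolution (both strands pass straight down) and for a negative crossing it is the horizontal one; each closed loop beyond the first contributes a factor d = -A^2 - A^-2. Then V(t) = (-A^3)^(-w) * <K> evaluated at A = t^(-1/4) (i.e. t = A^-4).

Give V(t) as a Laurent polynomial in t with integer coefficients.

t^-2 + t^-4 - t^-5 + t^-6 - t^-7

Derivation:
Braid: s1^-1 s1^-1 s1^-1 s1^-1 s1^-1 on 2 strands, 5 crossings.
Writhe w = (#positive) - (#negative) = 0 - 5 = -5.
Computing the Kauffman bracket via state sum. There are 2^5 = 32 states.
For each crossing: s=0 is the vertical smoothing, s=1 horizontal. Crossing k contributes A^(sign_k * (1 - 2*s_k)); loop factor d = -A^2 - A^-2.
  state 00000: A-exp=-5, loops=2, term = A^-5 * d^1
  state 00001: A-exp=-3, loops=1, term = A^-3 * d^0
  state 00010: A-exp=-3, loops=1, term = A^-3 * d^0
  state 00011: A-exp=-1, loops=2, term = A^-1 * d^1
  state 00100: A-exp=-3, loops=1, term = A^-3 * d^0
  state 00101: A-exp=-1, loops=2, term = A^-1 * d^1
  state 00110: A-exp=-1, loops=2, term = A^-1 * d^1
  state 00111: A-exp=+1, loops=3, term = A^1 * d^2
  state 01000: A-exp=-3, loops=1, term = A^-3 * d^0
  state 01001: A-exp=-1, loops=2, term = A^-1 * d^1
  state 01010: A-exp=-1, loops=2, term = A^-1 * d^1
  state 01011: A-exp=+1, loops=3, term = A^1 * d^2
  state 01100: A-exp=-1, loops=2, term = A^-1 * d^1
  state 01101: A-exp=+1, loops=3, term = A^1 * d^2
  state 01110: A-exp=+1, loops=3, term = A^1 * d^2
  state 01111: A-exp=+3, loops=4, term = A^3 * d^3
  state 10000: A-exp=-3, loops=1, term = A^-3 * d^0
  state 10001: A-exp=-1, loops=2, term = A^-1 * d^1
  state 10010: A-exp=-1, loops=2, term = A^-1 * d^1
  state 10011: A-exp=+1, loops=3, term = A^1 * d^2
  state 10100: A-exp=-1, loops=2, term = A^-1 * d^1
  state 10101: A-exp=+1, loops=3, term = A^1 * d^2
  state 10110: A-exp=+1, loops=3, term = A^1 * d^2
  state 10111: A-exp=+3, loops=4, term = A^3 * d^3
  state 11000: A-exp=-1, loops=2, term = A^-1 * d^1
  state 11001: A-exp=+1, loops=3, term = A^1 * d^2
  state 11010: A-exp=+1, loops=3, term = A^1 * d^2
  state 11011: A-exp=+3, loops=4, term = A^3 * d^3
  state 11100: A-exp=+1, loops=3, term = A^1 * d^2
  state 11101: A-exp=+3, loops=4, term = A^3 * d^3
  state 11110: A-exp=+3, loops=4, term = A^3 * d^3
  state 11111: A-exp=+5, loops=5, term = A^5 * d^4
Collect the terms by A-exponent (count of states per loop number):
Powers of d = -A^2 - A^-2: d^2 = A^4 + 2 + A^-4; d^3 = -A^6 - 3*A^2 - 3*A^-2 - A^-6; d^4 = A^8 + 4*A^4 + 6 + 4*A^-4 + A^-8.
  A^5 * (d^4) = A^13 + 4*A^9 + 6*A^5 + 4*A + A^-3
  A^3 * (5*d^3) = -5*A^9 - 15*A^5 - 15*A - 5*A^-3
  A^1 * (10*d^2) = 10*A^5 + 20*A + 10*A^-3
  A^-1 * (10*d) = -10*A - 10*A^-3
  A^-3 * (5) = 5*A^-3
  A^-5 * (d) = -A^-3 - A^-7
Summing the groups: <K> = A^13 - A^9 + A^5 - A - A^-7
Normalise by the writhe: (-A^3)^(-w) = (-A^3)^(5) = -A^15, so f(A) = -A^15 * <K> = -A^28 + A^24 - A^20 + A^16 + A^8.
Substitute A = t^(-1/4), i.e. A^e → t^(-e/4): V(t) = t^-2 + t^-4 - t^-5 + t^-6 - t^-7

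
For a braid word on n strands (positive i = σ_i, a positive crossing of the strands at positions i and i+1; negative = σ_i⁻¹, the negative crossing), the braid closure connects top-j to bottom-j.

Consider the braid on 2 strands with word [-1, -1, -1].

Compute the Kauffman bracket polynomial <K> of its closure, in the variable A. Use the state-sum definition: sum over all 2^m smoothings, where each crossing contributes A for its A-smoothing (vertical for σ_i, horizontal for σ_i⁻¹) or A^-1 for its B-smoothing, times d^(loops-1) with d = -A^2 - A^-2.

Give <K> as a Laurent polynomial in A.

Braid: s1^-1 s1^-1 s1^-1 on 2 strands, 3 crossings.
Writhe w = (#positive) - (#negative) = 0 - 3 = -3.
State-sum expansion of <K>. There are 2^3 = 8 states.
Each crossing splits two ways (0=vertical, 1=horizontal). The state's weight is A^(#A-smoothings - #B-smoothings) * d^(loops - 1).
  state 000: A-exp=-3, loops=2, term = A^-3 * d^1
  state 001: A-exp=-1, loops=1, term = A^-1 * d^0
  state 010: A-exp=-1, loops=1, term = A^-1 * d^0
  state 011: A-exp=+1, loops=2, term = A^1 * d^1
  state 100: A-exp=-1, loops=1, term = A^-1 * d^0
  state 101: A-exp=+1, loops=2, term = A^1 * d^1
  state 110: A-exp=+1, loops=2, term = A^1 * d^1
  state 111: A-exp=+3, loops=3, term = A^3 * d^2
Collect the terms by A-exponent (count of states per loop number):
Powers of d = -A^2 - A^-2: d^2 = A^4 + 2 + A^-4.
  A^3 * (d^2) = A^7 + 2*A^3 + A^-1
  A^1 * (3*d) = -3*A^3 - 3*A^-1
  A^-1 * (3) = 3*A^-1
  A^-3 * (d) = -A^-1 - A^-5
Summing the groups: <K> = A^7 - A^3 - A^-5

Answer: A^7 - A^3 - A^-5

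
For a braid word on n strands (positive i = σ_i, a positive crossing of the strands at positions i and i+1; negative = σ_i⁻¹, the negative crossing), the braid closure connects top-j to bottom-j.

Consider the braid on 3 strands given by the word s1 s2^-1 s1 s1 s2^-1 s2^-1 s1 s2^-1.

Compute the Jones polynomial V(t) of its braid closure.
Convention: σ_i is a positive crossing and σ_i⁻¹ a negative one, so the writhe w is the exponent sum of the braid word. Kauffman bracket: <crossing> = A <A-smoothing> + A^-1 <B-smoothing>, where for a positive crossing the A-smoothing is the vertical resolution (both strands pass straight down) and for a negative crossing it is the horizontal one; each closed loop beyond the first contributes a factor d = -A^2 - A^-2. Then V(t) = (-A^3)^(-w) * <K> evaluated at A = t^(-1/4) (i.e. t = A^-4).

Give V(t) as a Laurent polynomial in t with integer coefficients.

Braid: s1 s2^-1 s1 s1 s2^-1 s2^-1 s1 s2^-1 on 3 strands, 8 crossings.
Writhe w = (#positive) - (#negative) = 4 - 4 = 0.
State-sum expansion of <K>. There are 2^8 = 256 states.
Each crossing splits two ways (0=vertical, 1=horizontal). The state's weight is A^(#A-smoothings - #B-smoothings) * d^(loops - 1).
Tabulate the states by total A-exponent and number of loops L (A-exp: L × count):
  A^8: L=5 ×1
  A^6: L=4 ×8
  A^4: L=3 ×27, L=5 ×1
  A^2: L=2 ×47, L=4 ×9
  A^0: L=1 ×37, L=3 ×32, L=5 ×1
  A^-2: L=2 ×47, L=4 ×9
  A^-4: L=3 ×27, L=5 ×1
  A^-6: L=4 ×8
  A^-8: L=5 ×1
Each group contributes A^e * Σ count * d^(L-1):
Powers of d = -A^2 - A^-2: d^2 = A^4 + 2 + A^-4; d^3 = -A^6 - 3*A^2 - 3*A^-2 - A^-6; d^4 = A^8 + 4*A^4 + 6 + 4*A^-4 + A^-8.
  A^8 * (d^4) = A^16 + 4*A^12 + 6*A^8 + 4*A^4 + 1
  A^6 * (8*d^3) = -8*A^12 - 24*A^8 - 24*A^4 - 8
  A^4 * (27*d^2 + d^4) = A^12 + 31*A^8 + 60*A^4 + 31 + A^-4
  A^2 * (47*d + 9*d^3) = -9*A^8 - 74*A^4 - 74 - 9*A^-4
  A^0 * (37 + 32*d^2 + d^4) = A^8 + 36*A^4 + 107 + 36*A^-4 + A^-8
  A^-2 * (47*d + 9*d^3) = -9*A^4 - 74 - 74*A^-4 - 9*A^-8
  A^-4 * (27*d^2 + d^4) = A^4 + 31 + 60*A^-4 + 31*A^-8 + A^-12
  A^-6 * (8*d^3) = -8 - 24*A^-4 - 24*A^-8 - 8*A^-12
  A^-8 * (d^4) = 1 + 4*A^-4 + 6*A^-8 + 4*A^-12 + A^-16
Summing the groups: <K> = A^16 - 3*A^12 + 5*A^8 - 6*A^4 + 7 - 6*A^-4 + 5*A^-8 - 3*A^-12 + A^-16
Normalise by the writhe: (-A^3)^(-w) = (-A^3)^(0) = 1, so f(A) = 1 * <K> = A^16 - 3*A^12 + 5*A^8 - 6*A^4 + 7 - 6*A^-4 + 5*A^-8 - 3*A^-12 + A^-16.
Substitute A = t^(-1/4), i.e. A^e → t^(-e/4): V(t) = t^4 - 3*t^3 + 5*t^2 - 6*t + 7 - 6*t^-1 + 5*t^-2 - 3*t^-3 + t^-4

Answer: t^4 - 3*t^3 + 5*t^2 - 6*t + 7 - 6*t^-1 + 5*t^-2 - 3*t^-3 + t^-4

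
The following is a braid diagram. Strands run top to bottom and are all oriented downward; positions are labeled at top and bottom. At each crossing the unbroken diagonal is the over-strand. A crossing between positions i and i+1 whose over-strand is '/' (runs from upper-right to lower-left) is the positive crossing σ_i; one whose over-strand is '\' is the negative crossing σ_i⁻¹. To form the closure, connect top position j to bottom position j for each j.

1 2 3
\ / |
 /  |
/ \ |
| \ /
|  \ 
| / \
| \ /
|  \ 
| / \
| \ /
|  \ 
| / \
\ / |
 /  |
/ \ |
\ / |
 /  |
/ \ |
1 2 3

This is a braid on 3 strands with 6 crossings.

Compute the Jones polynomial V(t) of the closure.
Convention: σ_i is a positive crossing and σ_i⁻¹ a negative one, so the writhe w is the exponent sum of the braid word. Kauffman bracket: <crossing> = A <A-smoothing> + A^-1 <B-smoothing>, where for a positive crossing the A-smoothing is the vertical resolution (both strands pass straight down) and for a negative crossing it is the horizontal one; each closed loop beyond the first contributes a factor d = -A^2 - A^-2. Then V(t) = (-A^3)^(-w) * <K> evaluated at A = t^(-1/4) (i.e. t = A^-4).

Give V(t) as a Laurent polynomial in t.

Reading the diagram top to bottom ('/'-over between positions i,i+1 = s_i, '\'-over = s_i^-1): braid word = s1 s2^-1 s2^-1 s2^-1 s1 s1.
Braid: s1 s2^-1 s2^-1 s2^-1 s1 s1 on 3 strands, 6 crossings.
Writhe w = (#positive) - (#negative) = 3 - 3 = 0.
Computing the Kauffman bracket via state sum. There are 2^6 = 64 states.
Smooth each crossing (0=||, 1=⌣⌢); contribution A^(Σ sign_k(1-2s_k)) * d^(L-1).
Tabulate the states by total A-exponent and number of loops L (A-exp: L × count):
  A^6: L=4 ×1
  A^4: L=3 ×6
  A^2: L=2 ×12, L=4 ×3
  A^0: L=1 ×9, L=3 ×10, L=5 ×1
  A^-2: L=2 ×12, L=4 ×3
  A^-4: L=3 ×6
  A^-6: L=4 ×1
Each group contributes A^e * Σ count * d^(L-1):
Powers of d = -A^2 - A^-2: d^2 = A^4 + 2 + A^-4; d^3 = -A^6 - 3*A^2 - 3*A^-2 - A^-6; d^4 = A^8 + 4*A^4 + 6 + 4*A^-4 + A^-8.
  A^6 * (d^3) = -A^12 - 3*A^8 - 3*A^4 - 1
  A^4 * (6*d^2) = 6*A^8 + 12*A^4 + 6
  A^2 * (12*d + 3*d^3) = -3*A^8 - 21*A^4 - 21 - 3*A^-4
  A^0 * (9 + 10*d^2 + d^4) = A^8 + 14*A^4 + 35 + 14*A^-4 + A^-8
  A^-2 * (12*d + 3*d^3) = -3*A^4 - 21 - 21*A^-4 - 3*A^-8
  A^-4 * (6*d^2) = 6 + 12*A^-4 + 6*A^-8
  A^-6 * (d^3) = -1 - 3*A^-4 - 3*A^-8 - A^-12
Summing the groups: <K> = -A^12 + A^8 - A^4 + 3 - A^-4 + A^-8 - A^-12
Normalise by the writhe: (-A^3)^(-w) = (-A^3)^(0) = 1, so f(A) = 1 * <K> = -A^12 + A^8 - A^4 + 3 - A^-4 + A^-8 - A^-12.
Substitute A = t^(-1/4), i.e. A^e → t^(-e/4): V(t) = -t^3 + t^2 - t + 3 - t^-1 + t^-2 - t^-3

Answer: -t^3 + t^2 - t + 3 - t^-1 + t^-2 - t^-3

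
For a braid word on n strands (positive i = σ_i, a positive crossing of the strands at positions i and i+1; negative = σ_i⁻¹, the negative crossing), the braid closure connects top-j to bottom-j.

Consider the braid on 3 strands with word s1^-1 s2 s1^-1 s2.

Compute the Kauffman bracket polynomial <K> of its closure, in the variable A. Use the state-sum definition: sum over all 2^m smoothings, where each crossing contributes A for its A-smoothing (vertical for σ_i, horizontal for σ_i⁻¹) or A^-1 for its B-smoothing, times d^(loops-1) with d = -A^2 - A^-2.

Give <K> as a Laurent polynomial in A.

Braid: s1^-1 s2 s1^-1 s2 on 3 strands, 4 crossings.
Writhe w = (#positive) - (#negative) = 2 - 2 = 0.
Enumerate smoothing states for the bracket polynomial. There are 2^4 = 16 states.
For each crossing: s=0 is the vertical smoothing, s=1 horizontal. Crossing k contributes A^(sign_k * (1 - 2*s_k)); loop factor d = -A^2 - A^-2.
  state 0000: A-exp=+0, loops=3, term = A^0 * d^2
  state 0001: A-exp=-2, loops=2, term = A^-2 * d^1
  state 0010: A-exp=+2, loops=2, term = A^2 * d^1
  state 0011: A-exp=+0, loops=1, term = A^0 * d^0
  state 0100: A-exp=-2, loops=2, term = A^-2 * d^1
  state 0101: A-exp=-4, loops=3, term = A^-4 * d^2
  state 0110: A-exp=+0, loops=1, term = A^0 * d^0
  state 0111: A-exp=-2, loops=2, term = A^-2 * d^1
  state 1000: A-exp=+2, loops=2, term = A^2 * d^1
  state 1001: A-exp=+0, loops=1, term = A^0 * d^0
  state 1010: A-exp=+4, loops=3, term = A^4 * d^2
  state 1011: A-exp=+2, loops=2, term = A^2 * d^1
  state 1100: A-exp=+0, loops=1, term = A^0 * d^0
  state 1101: A-exp=-2, loops=2, term = A^-2 * d^1
  state 1110: A-exp=+2, loops=2, term = A^2 * d^1
  state 1111: A-exp=+0, loops=1, term = A^0 * d^0
Collect the terms by A-exponent (count of states per loop number):
Powers of d = -A^2 - A^-2: d^2 = A^4 + 2 + A^-4.
  A^4 * (d^2) = A^8 + 2*A^4 + 1
  A^2 * (4*d) = -4*A^4 - 4
  A^0 * (5 + d^2) = A^4 + 7 + A^-4
  A^-2 * (4*d) = -4 - 4*A^-4
  A^-4 * (d^2) = 1 + 2*A^-4 + A^-8
Summing the groups: <K> = A^8 - A^4 + 1 - A^-4 + A^-8

Answer: A^8 - A^4 + 1 - A^-4 + A^-8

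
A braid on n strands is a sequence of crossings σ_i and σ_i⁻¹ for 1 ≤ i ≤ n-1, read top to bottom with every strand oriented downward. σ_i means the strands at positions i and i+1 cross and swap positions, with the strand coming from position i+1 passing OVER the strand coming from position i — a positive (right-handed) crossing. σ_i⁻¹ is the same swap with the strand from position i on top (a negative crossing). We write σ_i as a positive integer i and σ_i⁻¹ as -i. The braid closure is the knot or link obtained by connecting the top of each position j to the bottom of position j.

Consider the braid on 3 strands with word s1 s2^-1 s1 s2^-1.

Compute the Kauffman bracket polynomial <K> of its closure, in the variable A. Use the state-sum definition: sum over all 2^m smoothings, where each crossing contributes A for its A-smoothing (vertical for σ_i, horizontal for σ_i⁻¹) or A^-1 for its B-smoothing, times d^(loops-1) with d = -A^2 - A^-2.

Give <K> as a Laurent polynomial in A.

Braid: s1 s2^-1 s1 s2^-1 on 3 strands, 4 crossings.
Writhe w = (#positive) - (#negative) = 2 - 2 = 0.
State-sum expansion of <K>. There are 2^4 = 16 states.
Each crossing splits two ways (0=vertical, 1=horizontal). The state's weight is A^(#A-smoothings - #B-smoothings) * d^(loops - 1).
  state 0000: A-exp=+0, loops=3, term = A^0 * d^2
  state 0001: A-exp=+2, loops=2, term = A^2 * d^1
  state 0010: A-exp=-2, loops=2, term = A^-2 * d^1
  state 0011: A-exp=+0, loops=1, term = A^0 * d^0
  state 0100: A-exp=+2, loops=2, term = A^2 * d^1
  state 0101: A-exp=+4, loops=3, term = A^4 * d^2
  state 0110: A-exp=+0, loops=1, term = A^0 * d^0
  state 0111: A-exp=+2, loops=2, term = A^2 * d^1
  state 1000: A-exp=-2, loops=2, term = A^-2 * d^1
  state 1001: A-exp=+0, loops=1, term = A^0 * d^0
  state 1010: A-exp=-4, loops=3, term = A^-4 * d^2
  state 1011: A-exp=-2, loops=2, term = A^-2 * d^1
  state 1100: A-exp=+0, loops=1, term = A^0 * d^0
  state 1101: A-exp=+2, loops=2, term = A^2 * d^1
  state 1110: A-exp=-2, loops=2, term = A^-2 * d^1
  state 1111: A-exp=+0, loops=1, term = A^0 * d^0
Collect the terms by A-exponent (count of states per loop number):
Powers of d = -A^2 - A^-2: d^2 = A^4 + 2 + A^-4.
  A^4 * (d^2) = A^8 + 2*A^4 + 1
  A^2 * (4*d) = -4*A^4 - 4
  A^0 * (5 + d^2) = A^4 + 7 + A^-4
  A^-2 * (4*d) = -4 - 4*A^-4
  A^-4 * (d^2) = 1 + 2*A^-4 + A^-8
Summing the groups: <K> = A^8 - A^4 + 1 - A^-4 + A^-8

Answer: A^8 - A^4 + 1 - A^-4 + A^-8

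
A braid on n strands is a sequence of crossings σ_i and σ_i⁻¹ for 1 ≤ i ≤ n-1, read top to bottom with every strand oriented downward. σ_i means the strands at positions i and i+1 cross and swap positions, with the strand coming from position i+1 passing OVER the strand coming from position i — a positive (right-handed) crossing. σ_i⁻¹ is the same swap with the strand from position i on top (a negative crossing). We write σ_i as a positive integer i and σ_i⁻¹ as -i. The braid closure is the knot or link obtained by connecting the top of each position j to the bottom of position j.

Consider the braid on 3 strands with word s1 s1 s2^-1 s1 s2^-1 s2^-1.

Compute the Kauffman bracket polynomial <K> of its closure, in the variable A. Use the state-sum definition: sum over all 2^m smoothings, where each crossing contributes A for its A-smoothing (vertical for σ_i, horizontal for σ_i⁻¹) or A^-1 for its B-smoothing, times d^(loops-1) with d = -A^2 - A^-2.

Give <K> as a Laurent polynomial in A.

Braid: s1 s1 s2^-1 s1 s2^-1 s2^-1 on 3 strands, 6 crossings.
Writhe w = (#positive) - (#negative) = 3 - 3 = 0.
Computing the Kauffman bracket via state sum. There are 2^6 = 64 states.
Smooth each crossing (0=||, 1=⌣⌢); contribution A^(Σ sign_k(1-2s_k)) * d^(L-1).
Tabulate the states by total A-exponent and number of loops L (A-exp: L × count):
  A^6: L=4 ×1
  A^4: L=3 ×6
  A^2: L=2 ×14, L=4 ×1
  A^0: L=1 ×13, L=3 ×7
  A^-2: L=2 ×14, L=4 ×1
  A^-4: L=3 ×6
  A^-6: L=4 ×1
Each group contributes A^e * Σ count * d^(L-1):
Powers of d = -A^2 - A^-2: d^2 = A^4 + 2 + A^-4; d^3 = -A^6 - 3*A^2 - 3*A^-2 - A^-6.
  A^6 * (d^3) = -A^12 - 3*A^8 - 3*A^4 - 1
  A^4 * (6*d^2) = 6*A^8 + 12*A^4 + 6
  A^2 * (14*d + d^3) = -A^8 - 17*A^4 - 17 - A^-4
  A^0 * (13 + 7*d^2) = 7*A^4 + 27 + 7*A^-4
  A^-2 * (14*d + d^3) = -A^4 - 17 - 17*A^-4 - A^-8
  A^-4 * (6*d^2) = 6 + 12*A^-4 + 6*A^-8
  A^-6 * (d^3) = -1 - 3*A^-4 - 3*A^-8 - A^-12
Summing the groups: <K> = -A^12 + 2*A^8 - 2*A^4 + 3 - 2*A^-4 + 2*A^-8 - A^-12

Answer: -A^12 + 2*A^8 - 2*A^4 + 3 - 2*A^-4 + 2*A^-8 - A^-12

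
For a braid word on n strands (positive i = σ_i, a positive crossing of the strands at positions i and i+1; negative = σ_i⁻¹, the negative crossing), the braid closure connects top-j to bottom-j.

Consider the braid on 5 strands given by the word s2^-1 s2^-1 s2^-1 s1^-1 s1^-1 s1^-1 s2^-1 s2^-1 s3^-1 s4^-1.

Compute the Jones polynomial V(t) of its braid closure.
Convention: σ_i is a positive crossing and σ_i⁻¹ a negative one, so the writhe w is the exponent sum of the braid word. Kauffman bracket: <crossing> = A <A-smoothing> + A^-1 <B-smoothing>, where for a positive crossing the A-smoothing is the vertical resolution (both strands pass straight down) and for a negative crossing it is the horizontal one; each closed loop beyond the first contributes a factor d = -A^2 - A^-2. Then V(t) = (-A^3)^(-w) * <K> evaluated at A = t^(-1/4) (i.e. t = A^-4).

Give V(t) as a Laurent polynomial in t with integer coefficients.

t^-3 + 2*t^-5 - 2*t^-6 + 2*t^-7 - 3*t^-8 + 2*t^-9 - 2*t^-10 + t^-11

Derivation:
The presented braid s2^-1 s2^-1 s2^-1 s1^-1 s1^-1 s1^-1 s2^-1 s2^-1 s3^-1 s4^-1 on 5 strands reduces by inverse Markov moves (closure unchanged at each step):
  Destabilize: the word has the form β·s4^-1 where s4^-1 occurs only as the final letter (β ∈ B_4); drop it and the last strand → 4 strands.
  Destabilize: the word has the form β·s3^-1 where s3^-1 occurs only as the final letter (β ∈ B_3); drop it and the last strand → 3 strands.
Reduced to β = s2^-1 s2^-1 s2^-1 s1^-1 s1^-1 s1^-1 s2^-1 s2^-1 on 3 strands, 8 crossings.
Compute on β:
Braid: s2^-1 s2^-1 s2^-1 s1^-1 s1^-1 s1^-1 s2^-1 s2^-1 on 3 strands, 8 crossings.
Writhe w = (#positive) - (#negative) = 0 - 8 = -8.
Enumerate smoothing states for the bracket polynomial. There are 2^8 = 256 states.
Smooth each crossing (0=||, 1=⌣⌢); contribution A^(Σ sign_k(1-2s_k)) * d^(L-1).
Tabulate the states by total A-exponent and number of loops L (A-exp: L × count):
  A^8: L=7 ×1
  A^6: L=6 ×8
  A^4: L=5 ×28
  A^2: L=4 ×55, L=6 ×1
  A^0: L=3 ×65, L=5 ×5
  A^-2: L=2 ×45, L=4 ×11
  A^-4: L=1 ×15, L=3 ×13
  A^-6: L=2 ×8
  A^-8: L=3 ×1
Each group contributes A^e * Σ count * d^(L-1):
Powers of d = -A^2 - A^-2: d^2 = A^4 + 2 + A^-4; d^3 = -A^6 - 3*A^2 - 3*A^-2 - A^-6; d^4 = A^8 + 4*A^4 + 6 + 4*A^-4 + A^-8; d^5 = -A^10 - 5*A^6 - 10*A^2 - 10*A^-2 - 5*A^-6 - A^-10; d^6 = A^12 + 6*A^8 + 15*A^4 + 20 + 15*A^-4 + 6*A^-8 + A^-12.
  A^8 * (d^6) = A^20 + 6*A^16 + 15*A^12 + 20*A^8 + 15*A^4 + 6 + A^-4
  A^6 * (8*d^5) = -8*A^16 - 40*A^12 - 80*A^8 - 80*A^4 - 40 - 8*A^-4
  A^4 * (28*d^4) = 28*A^12 + 112*A^8 + 168*A^4 + 112 + 28*A^-4
  A^2 * (55*d^3 + d^5) = -A^12 - 60*A^8 - 175*A^4 - 175 - 60*A^-4 - A^-8
  A^0 * (65*d^2 + 5*d^4) = 5*A^8 + 85*A^4 + 160 + 85*A^-4 + 5*A^-8
  A^-2 * (45*d + 11*d^3) = -11*A^4 - 78 - 78*A^-4 - 11*A^-8
  A^-4 * (15 + 13*d^2) = 13 + 41*A^-4 + 13*A^-8
  A^-6 * (8*d) = -8*A^-4 - 8*A^-8
  A^-8 * (d^2) = A^-4 + 2*A^-8 + A^-12
Summing the groups: <K> = A^20 - 2*A^16 + 2*A^12 - 3*A^8 + 2*A^4 - 2 + 2*A^-4 + A^-12
Normalise by the writhe: (-A^3)^(-w) = (-A^3)^(8) = A^24, so f(A) = A^24 * <K> = A^44 - 2*A^40 + 2*A^36 - 3*A^32 + 2*A^28 - 2*A^24 + 2*A^20 + A^12.
Substitute A = t^(-1/4), i.e. A^e → t^(-e/4): V(t) = t^-3 + 2*t^-5 - 2*t^-6 + 2*t^-7 - 3*t^-8 + 2*t^-9 - 2*t^-10 + t^-11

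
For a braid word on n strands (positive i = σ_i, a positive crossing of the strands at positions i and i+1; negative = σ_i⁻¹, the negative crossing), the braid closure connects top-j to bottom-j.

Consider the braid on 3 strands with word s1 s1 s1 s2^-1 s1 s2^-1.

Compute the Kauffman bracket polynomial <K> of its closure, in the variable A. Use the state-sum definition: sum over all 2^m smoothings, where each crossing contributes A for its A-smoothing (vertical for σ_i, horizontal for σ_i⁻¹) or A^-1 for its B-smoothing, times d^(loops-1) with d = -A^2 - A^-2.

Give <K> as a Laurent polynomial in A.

A^10 - A^6 + 2*A^2 - 2*A^-2 + 2*A^-6 - 2*A^-10 + A^-14

Derivation:
Braid: s1 s1 s1 s2^-1 s1 s2^-1 on 3 strands, 6 crossings.
Writhe w = (#positive) - (#negative) = 4 - 2 = 2.
State-sum expansion of <K>. There are 2^6 = 64 states.
For each crossing: s=0 is the vertical smoothing, s=1 horizontal. Crossing k contributes A^(sign_k * (1 - 2*s_k)); loop factor d = -A^2 - A^-2.
Tabulate the states by total A-exponent and number of loops L (A-exp: L × count):
  A^6: L=3 ×1
  A^4: L=2 ×6
  A^2: L=1 ×11, L=3 ×4
  A^0: L=2 ×19, L=4 ×1
  A^-2: L=3 ×15
  A^-4: L=4 ×6
  A^-6: L=5 ×1
Each group contributes A^e * Σ count * d^(L-1):
Powers of d = -A^2 - A^-2: d^2 = A^4 + 2 + A^-4; d^3 = -A^6 - 3*A^2 - 3*A^-2 - A^-6; d^4 = A^8 + 4*A^4 + 6 + 4*A^-4 + A^-8.
  A^6 * (d^2) = A^10 + 2*A^6 + A^2
  A^4 * (6*d) = -6*A^6 - 6*A^2
  A^2 * (11 + 4*d^2) = 4*A^6 + 19*A^2 + 4*A^-2
  A^0 * (19*d + d^3) = -A^6 - 22*A^2 - 22*A^-2 - A^-6
  A^-2 * (15*d^2) = 15*A^2 + 30*A^-2 + 15*A^-6
  A^-4 * (6*d^3) = -6*A^2 - 18*A^-2 - 18*A^-6 - 6*A^-10
  A^-6 * (d^4) = A^2 + 4*A^-2 + 6*A^-6 + 4*A^-10 + A^-14
Summing the groups: <K> = A^10 - A^6 + 2*A^2 - 2*A^-2 + 2*A^-6 - 2*A^-10 + A^-14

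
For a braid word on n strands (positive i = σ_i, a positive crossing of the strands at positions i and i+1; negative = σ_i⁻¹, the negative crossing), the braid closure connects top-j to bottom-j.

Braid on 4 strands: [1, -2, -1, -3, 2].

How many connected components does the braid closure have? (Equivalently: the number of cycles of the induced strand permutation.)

1

Derivation:
Track the strand permutation on 4 strands, starting from identity.
  step 1: s1 swaps positions 1,2 -> [2 1 3 4]
  step 2: s2^-1 swaps positions 2,3 -> [2 3 1 4]
  step 3: s1^-1 swaps positions 1,2 -> [3 2 1 4]
  step 4: s3^-1 swaps positions 3,4 -> [3 2 4 1]
  step 5: s2 swaps positions 2,3 -> [3 4 2 1]
Final permutation (position -> original strand): [3 4 2 1]
Closure components = cycle count of this permutation = 1.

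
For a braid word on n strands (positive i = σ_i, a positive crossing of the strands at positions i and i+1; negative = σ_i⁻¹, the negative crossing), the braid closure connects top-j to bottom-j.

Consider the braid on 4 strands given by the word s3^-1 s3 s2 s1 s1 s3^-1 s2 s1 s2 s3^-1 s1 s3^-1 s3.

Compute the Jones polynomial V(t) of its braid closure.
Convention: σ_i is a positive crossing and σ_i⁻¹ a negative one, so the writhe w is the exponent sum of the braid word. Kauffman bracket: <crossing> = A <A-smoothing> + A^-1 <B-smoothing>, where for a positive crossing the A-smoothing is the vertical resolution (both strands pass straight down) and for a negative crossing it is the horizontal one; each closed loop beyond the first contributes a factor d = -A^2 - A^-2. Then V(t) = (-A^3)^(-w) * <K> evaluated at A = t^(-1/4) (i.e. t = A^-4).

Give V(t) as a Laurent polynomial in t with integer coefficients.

-t^7 + 2*t^6 - 2*t^5 + 2*t^4 - 2*t^3 + 2*t^2 - t + 1

Derivation:
The presented braid s3^-1 s3 s2 s1 s1 s3^-1 s2 s1 s2 s3^-1 s1 s3^-1 s3 on 4 strands reduces by inverse Markov moves (closure unchanged at each step):
  Deconjugate: the word is γ·β·γ⁻¹ with γ = s3^-1 (prefix) and γ⁻¹ = s3 (suffix); strip both.
  Deconjugate: the word is γ·β·γ⁻¹ with γ = s3 (prefix) and γ⁻¹ = s3^-1 (suffix); strip both.
Reduced to β = s2 s1 s1 s3^-1 s2 s1 s2 s3^-1 s1 on 4 strands, 9 crossings.
Compute on β:
Braid: s2 s1 s1 s3^-1 s2 s1 s2 s3^-1 s1 on 4 strands, 9 crossings.
Writhe w = (#positive) - (#negative) = 7 - 2 = 5.
Computing the Kauffman bracket via state sum. There are 2^9 = 512 states.
Smooth each crossing (0=||, 1=⌣⌢); contribution A^(Σ sign_k(1-2s_k)) * d^(L-1).
Tabulate the states by total A-exponent and number of loops L (A-exp: L × count):
  A^9: L=4 ×1
  A^7: L=3 ×9
  A^5: L=2 ×28, L=4 ×8
  A^3: L=1 ×32, L=3 ×48, L=5 ×4
  A^1: L=2 ×91, L=4 ×34, L=6 ×1
  A^-1: L=1 ×23, L=3 ×92, L=5 ×11
  A^-3: L=2 ×43, L=4 ×40, L=6 ×1
  A^-5: L=1 ×4, L=3 ×26, L=5 ×6
  A^-7: L=2 ×4, L=4 ×5
  A^-9: L=3 ×1
Each group contributes A^e * Σ count * d^(L-1):
Powers of d = -A^2 - A^-2: d^2 = A^4 + 2 + A^-4; d^3 = -A^6 - 3*A^2 - 3*A^-2 - A^-6; d^4 = A^8 + 4*A^4 + 6 + 4*A^-4 + A^-8; d^5 = -A^10 - 5*A^6 - 10*A^2 - 10*A^-2 - 5*A^-6 - A^-10.
  A^9 * (d^3) = -A^15 - 3*A^11 - 3*A^7 - A^3
  A^7 * (9*d^2) = 9*A^11 + 18*A^7 + 9*A^3
  A^5 * (28*d + 8*d^3) = -8*A^11 - 52*A^7 - 52*A^3 - 8*A^-1
  A^3 * (32 + 48*d^2 + 4*d^4) = 4*A^11 + 64*A^7 + 152*A^3 + 64*A^-1 + 4*A^-5
  A^1 * (91*d + 34*d^3 + d^5) = -A^11 - 39*A^7 - 203*A^3 - 203*A^-1 - 39*A^-5 - A^-9
  A^-1 * (23 + 92*d^2 + 11*d^4) = 11*A^7 + 136*A^3 + 273*A^-1 + 136*A^-5 + 11*A^-9
  A^-3 * (43*d + 40*d^3 + d^5) = -A^7 - 45*A^3 - 173*A^-1 - 173*A^-5 - 45*A^-9 - A^-13
  A^-5 * (4 + 26*d^2 + 6*d^4) = 6*A^3 + 50*A^-1 + 92*A^-5 + 50*A^-9 + 6*A^-13
  A^-7 * (4*d + 5*d^3) = -5*A^-1 - 19*A^-5 - 19*A^-9 - 5*A^-13
  A^-9 * (d^2) = A^-5 + 2*A^-9 + A^-13
Summing the groups: <K> = -A^15 + A^11 - 2*A^7 + 2*A^3 - 2*A^-1 + 2*A^-5 - 2*A^-9 + A^-13
Normalise by the writhe: (-A^3)^(-w) = (-A^3)^(-5) = -A^-15, so f(A) = -A^-15 * <K> = 1 - A^-4 + 2*A^-8 - 2*A^-12 + 2*A^-16 - 2*A^-20 + 2*A^-24 - A^-28.
Substitute A = t^(-1/4), i.e. A^e → t^(-e/4): V(t) = -t^7 + 2*t^6 - 2*t^5 + 2*t^4 - 2*t^3 + 2*t^2 - t + 1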